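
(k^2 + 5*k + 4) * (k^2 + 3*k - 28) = k^4 + 8*k^3 - 9*k^2 - 128*k - 112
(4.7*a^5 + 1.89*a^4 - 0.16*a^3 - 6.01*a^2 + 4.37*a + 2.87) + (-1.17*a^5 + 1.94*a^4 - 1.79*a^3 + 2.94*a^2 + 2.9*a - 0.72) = 3.53*a^5 + 3.83*a^4 - 1.95*a^3 - 3.07*a^2 + 7.27*a + 2.15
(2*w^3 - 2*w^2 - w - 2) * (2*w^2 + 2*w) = 4*w^5 - 6*w^3 - 6*w^2 - 4*w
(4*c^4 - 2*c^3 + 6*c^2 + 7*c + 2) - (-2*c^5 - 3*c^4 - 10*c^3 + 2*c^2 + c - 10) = 2*c^5 + 7*c^4 + 8*c^3 + 4*c^2 + 6*c + 12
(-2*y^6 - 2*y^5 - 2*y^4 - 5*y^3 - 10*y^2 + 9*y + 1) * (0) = 0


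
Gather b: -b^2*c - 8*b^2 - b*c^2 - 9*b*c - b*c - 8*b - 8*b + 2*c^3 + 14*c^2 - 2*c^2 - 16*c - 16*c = b^2*(-c - 8) + b*(-c^2 - 10*c - 16) + 2*c^3 + 12*c^2 - 32*c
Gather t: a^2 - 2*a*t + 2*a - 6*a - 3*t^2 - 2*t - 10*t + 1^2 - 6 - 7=a^2 - 4*a - 3*t^2 + t*(-2*a - 12) - 12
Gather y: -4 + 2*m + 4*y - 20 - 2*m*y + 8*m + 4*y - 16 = 10*m + y*(8 - 2*m) - 40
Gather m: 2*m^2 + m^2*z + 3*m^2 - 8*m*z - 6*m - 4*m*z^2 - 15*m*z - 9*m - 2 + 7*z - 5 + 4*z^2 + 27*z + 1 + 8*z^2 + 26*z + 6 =m^2*(z + 5) + m*(-4*z^2 - 23*z - 15) + 12*z^2 + 60*z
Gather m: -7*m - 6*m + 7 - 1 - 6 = -13*m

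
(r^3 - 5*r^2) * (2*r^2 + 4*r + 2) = 2*r^5 - 6*r^4 - 18*r^3 - 10*r^2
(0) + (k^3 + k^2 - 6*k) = k^3 + k^2 - 6*k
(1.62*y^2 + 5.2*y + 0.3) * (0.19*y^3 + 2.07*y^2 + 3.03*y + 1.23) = 0.3078*y^5 + 4.3414*y^4 + 15.7296*y^3 + 18.3696*y^2 + 7.305*y + 0.369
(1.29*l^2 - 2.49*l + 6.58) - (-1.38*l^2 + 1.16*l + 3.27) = 2.67*l^2 - 3.65*l + 3.31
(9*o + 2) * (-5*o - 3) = -45*o^2 - 37*o - 6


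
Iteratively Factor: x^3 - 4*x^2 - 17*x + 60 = (x + 4)*(x^2 - 8*x + 15) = (x - 5)*(x + 4)*(x - 3)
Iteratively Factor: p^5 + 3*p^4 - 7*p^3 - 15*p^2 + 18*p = (p)*(p^4 + 3*p^3 - 7*p^2 - 15*p + 18) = p*(p - 1)*(p^3 + 4*p^2 - 3*p - 18) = p*(p - 1)*(p + 3)*(p^2 + p - 6) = p*(p - 1)*(p + 3)^2*(p - 2)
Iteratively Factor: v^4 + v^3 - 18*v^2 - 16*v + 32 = (v - 1)*(v^3 + 2*v^2 - 16*v - 32) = (v - 1)*(v + 4)*(v^2 - 2*v - 8) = (v - 4)*(v - 1)*(v + 4)*(v + 2)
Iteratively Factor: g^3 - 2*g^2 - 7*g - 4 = (g - 4)*(g^2 + 2*g + 1) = (g - 4)*(g + 1)*(g + 1)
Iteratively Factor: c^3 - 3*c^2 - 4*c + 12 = (c + 2)*(c^2 - 5*c + 6) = (c - 3)*(c + 2)*(c - 2)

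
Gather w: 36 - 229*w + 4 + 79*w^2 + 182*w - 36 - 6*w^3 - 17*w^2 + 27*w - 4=-6*w^3 + 62*w^2 - 20*w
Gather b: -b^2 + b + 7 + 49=-b^2 + b + 56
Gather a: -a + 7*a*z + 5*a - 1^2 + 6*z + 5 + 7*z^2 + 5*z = a*(7*z + 4) + 7*z^2 + 11*z + 4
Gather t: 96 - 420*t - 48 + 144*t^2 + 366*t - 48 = 144*t^2 - 54*t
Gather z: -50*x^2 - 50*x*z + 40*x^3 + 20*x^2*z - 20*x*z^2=40*x^3 - 50*x^2 - 20*x*z^2 + z*(20*x^2 - 50*x)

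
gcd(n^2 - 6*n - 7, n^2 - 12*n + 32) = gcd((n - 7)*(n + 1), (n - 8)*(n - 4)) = 1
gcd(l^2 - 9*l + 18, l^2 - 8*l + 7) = 1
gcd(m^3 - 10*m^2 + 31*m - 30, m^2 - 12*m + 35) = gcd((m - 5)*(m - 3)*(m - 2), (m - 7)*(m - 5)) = m - 5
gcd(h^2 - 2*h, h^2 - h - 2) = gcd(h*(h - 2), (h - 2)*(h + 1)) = h - 2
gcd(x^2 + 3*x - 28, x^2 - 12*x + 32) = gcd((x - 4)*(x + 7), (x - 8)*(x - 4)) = x - 4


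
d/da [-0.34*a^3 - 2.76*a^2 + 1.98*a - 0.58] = -1.02*a^2 - 5.52*a + 1.98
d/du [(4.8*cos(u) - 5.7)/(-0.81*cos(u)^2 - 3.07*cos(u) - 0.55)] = (-3.888*cos(u)^2 + 9.234*cos(u) + 20.139)*sin(u)/(0.6561*cos(u)^4 + 4.9734*cos(u)^3 + 10.3159*cos(u)^2 + 3.377*cos(u) + 0.3025)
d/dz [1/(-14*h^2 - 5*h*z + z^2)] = (5*h - 2*z)/(14*h^2 + 5*h*z - z^2)^2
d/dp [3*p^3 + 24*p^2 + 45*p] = 9*p^2 + 48*p + 45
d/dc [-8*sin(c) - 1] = -8*cos(c)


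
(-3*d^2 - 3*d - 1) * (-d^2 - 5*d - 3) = 3*d^4 + 18*d^3 + 25*d^2 + 14*d + 3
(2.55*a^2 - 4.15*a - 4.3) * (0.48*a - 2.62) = 1.224*a^3 - 8.673*a^2 + 8.809*a + 11.266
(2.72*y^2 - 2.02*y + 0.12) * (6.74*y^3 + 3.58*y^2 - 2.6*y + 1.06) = 18.3328*y^5 - 3.8772*y^4 - 13.4948*y^3 + 8.5648*y^2 - 2.4532*y + 0.1272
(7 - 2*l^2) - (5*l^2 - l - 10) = -7*l^2 + l + 17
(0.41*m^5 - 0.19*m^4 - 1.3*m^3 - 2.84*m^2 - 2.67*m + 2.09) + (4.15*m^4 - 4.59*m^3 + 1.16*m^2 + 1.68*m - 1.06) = 0.41*m^5 + 3.96*m^4 - 5.89*m^3 - 1.68*m^2 - 0.99*m + 1.03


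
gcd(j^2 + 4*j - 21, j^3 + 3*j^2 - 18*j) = j - 3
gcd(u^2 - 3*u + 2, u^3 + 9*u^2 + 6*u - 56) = u - 2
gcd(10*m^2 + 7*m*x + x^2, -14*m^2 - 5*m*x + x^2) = 2*m + x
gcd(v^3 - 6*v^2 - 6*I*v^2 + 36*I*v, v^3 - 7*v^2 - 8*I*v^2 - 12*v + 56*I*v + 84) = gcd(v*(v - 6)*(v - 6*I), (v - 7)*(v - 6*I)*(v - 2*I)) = v - 6*I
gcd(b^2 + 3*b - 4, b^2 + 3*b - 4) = b^2 + 3*b - 4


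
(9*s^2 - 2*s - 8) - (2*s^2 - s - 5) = 7*s^2 - s - 3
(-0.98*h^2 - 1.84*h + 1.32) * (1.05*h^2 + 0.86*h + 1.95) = -1.029*h^4 - 2.7748*h^3 - 2.1074*h^2 - 2.4528*h + 2.574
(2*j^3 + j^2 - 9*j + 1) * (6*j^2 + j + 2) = 12*j^5 + 8*j^4 - 49*j^3 - j^2 - 17*j + 2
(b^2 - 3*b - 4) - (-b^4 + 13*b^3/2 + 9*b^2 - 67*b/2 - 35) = b^4 - 13*b^3/2 - 8*b^2 + 61*b/2 + 31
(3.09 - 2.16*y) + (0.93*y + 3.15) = 6.24 - 1.23*y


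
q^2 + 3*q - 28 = (q - 4)*(q + 7)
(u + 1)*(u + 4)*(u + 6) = u^3 + 11*u^2 + 34*u + 24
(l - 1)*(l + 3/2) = l^2 + l/2 - 3/2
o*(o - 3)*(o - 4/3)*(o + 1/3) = o^4 - 4*o^3 + 23*o^2/9 + 4*o/3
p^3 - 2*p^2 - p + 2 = (p - 2)*(p - 1)*(p + 1)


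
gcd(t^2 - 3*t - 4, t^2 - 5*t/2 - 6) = t - 4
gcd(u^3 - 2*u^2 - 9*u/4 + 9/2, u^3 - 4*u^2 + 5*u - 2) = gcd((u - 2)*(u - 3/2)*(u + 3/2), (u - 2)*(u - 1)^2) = u - 2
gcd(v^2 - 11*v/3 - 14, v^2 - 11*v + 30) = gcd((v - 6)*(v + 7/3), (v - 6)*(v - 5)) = v - 6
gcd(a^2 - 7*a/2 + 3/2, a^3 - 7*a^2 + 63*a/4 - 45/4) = a - 3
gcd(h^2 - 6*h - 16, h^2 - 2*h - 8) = h + 2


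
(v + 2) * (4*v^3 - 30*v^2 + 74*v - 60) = 4*v^4 - 22*v^3 + 14*v^2 + 88*v - 120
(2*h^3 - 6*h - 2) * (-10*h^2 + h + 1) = -20*h^5 + 2*h^4 + 62*h^3 + 14*h^2 - 8*h - 2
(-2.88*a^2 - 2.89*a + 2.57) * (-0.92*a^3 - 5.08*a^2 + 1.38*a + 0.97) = 2.6496*a^5 + 17.2892*a^4 + 8.3424*a^3 - 19.8374*a^2 + 0.743299999999999*a + 2.4929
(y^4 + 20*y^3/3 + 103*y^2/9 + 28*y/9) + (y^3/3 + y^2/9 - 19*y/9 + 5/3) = y^4 + 7*y^3 + 104*y^2/9 + y + 5/3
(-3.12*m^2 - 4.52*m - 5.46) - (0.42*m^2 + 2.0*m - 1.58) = -3.54*m^2 - 6.52*m - 3.88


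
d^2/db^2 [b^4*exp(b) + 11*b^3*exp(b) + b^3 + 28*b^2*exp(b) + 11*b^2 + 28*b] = b^4*exp(b) + 19*b^3*exp(b) + 106*b^2*exp(b) + 178*b*exp(b) + 6*b + 56*exp(b) + 22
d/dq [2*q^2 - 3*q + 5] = 4*q - 3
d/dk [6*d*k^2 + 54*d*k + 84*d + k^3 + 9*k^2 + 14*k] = 12*d*k + 54*d + 3*k^2 + 18*k + 14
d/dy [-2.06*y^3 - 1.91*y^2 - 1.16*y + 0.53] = -6.18*y^2 - 3.82*y - 1.16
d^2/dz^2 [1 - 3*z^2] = -6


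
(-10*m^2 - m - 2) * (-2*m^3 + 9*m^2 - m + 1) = 20*m^5 - 88*m^4 + 5*m^3 - 27*m^2 + m - 2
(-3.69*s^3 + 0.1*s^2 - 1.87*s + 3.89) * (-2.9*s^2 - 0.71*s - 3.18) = 10.701*s^5 + 2.3299*s^4 + 17.0862*s^3 - 10.2713*s^2 + 3.1847*s - 12.3702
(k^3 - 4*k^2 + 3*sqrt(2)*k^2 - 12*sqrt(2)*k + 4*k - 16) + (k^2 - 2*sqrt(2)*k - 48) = k^3 - 3*k^2 + 3*sqrt(2)*k^2 - 14*sqrt(2)*k + 4*k - 64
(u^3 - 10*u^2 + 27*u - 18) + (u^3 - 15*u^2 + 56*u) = 2*u^3 - 25*u^2 + 83*u - 18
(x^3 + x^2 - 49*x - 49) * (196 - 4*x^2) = -4*x^5 - 4*x^4 + 392*x^3 + 392*x^2 - 9604*x - 9604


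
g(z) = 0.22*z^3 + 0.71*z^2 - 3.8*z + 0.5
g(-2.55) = 11.16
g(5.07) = 28.16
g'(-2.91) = -2.34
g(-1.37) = 6.47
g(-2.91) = 12.15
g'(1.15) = -1.29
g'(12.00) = 108.28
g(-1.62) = 7.58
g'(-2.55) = -3.13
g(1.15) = -2.60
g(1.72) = -2.82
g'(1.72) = 0.59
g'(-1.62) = -4.37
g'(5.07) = 20.36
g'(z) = 0.66*z^2 + 1.42*z - 3.8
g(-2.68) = 11.55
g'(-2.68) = -2.87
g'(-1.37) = -4.51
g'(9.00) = 62.44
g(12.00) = 437.30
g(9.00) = 184.19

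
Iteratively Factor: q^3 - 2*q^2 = (q)*(q^2 - 2*q) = q*(q - 2)*(q)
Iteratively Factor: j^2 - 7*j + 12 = (j - 3)*(j - 4)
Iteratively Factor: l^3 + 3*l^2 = (l)*(l^2 + 3*l) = l^2*(l + 3)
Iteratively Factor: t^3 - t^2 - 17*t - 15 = (t + 1)*(t^2 - 2*t - 15) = (t + 1)*(t + 3)*(t - 5)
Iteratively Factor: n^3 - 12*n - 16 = (n + 2)*(n^2 - 2*n - 8) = (n + 2)^2*(n - 4)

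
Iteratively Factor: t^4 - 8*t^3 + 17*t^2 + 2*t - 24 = (t - 3)*(t^3 - 5*t^2 + 2*t + 8) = (t - 4)*(t - 3)*(t^2 - t - 2) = (t - 4)*(t - 3)*(t + 1)*(t - 2)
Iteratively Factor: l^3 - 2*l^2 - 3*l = (l + 1)*(l^2 - 3*l) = (l - 3)*(l + 1)*(l)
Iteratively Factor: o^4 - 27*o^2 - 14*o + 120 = (o - 2)*(o^3 + 2*o^2 - 23*o - 60) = (o - 5)*(o - 2)*(o^2 + 7*o + 12) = (o - 5)*(o - 2)*(o + 3)*(o + 4)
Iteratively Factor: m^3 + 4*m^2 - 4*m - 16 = (m + 2)*(m^2 + 2*m - 8) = (m - 2)*(m + 2)*(m + 4)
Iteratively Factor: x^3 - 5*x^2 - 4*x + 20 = (x - 2)*(x^2 - 3*x - 10) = (x - 5)*(x - 2)*(x + 2)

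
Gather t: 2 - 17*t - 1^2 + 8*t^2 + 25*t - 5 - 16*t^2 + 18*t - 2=-8*t^2 + 26*t - 6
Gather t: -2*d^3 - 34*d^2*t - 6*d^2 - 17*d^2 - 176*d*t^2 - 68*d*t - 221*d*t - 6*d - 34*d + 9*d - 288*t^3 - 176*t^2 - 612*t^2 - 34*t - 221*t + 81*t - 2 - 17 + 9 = -2*d^3 - 23*d^2 - 31*d - 288*t^3 + t^2*(-176*d - 788) + t*(-34*d^2 - 289*d - 174) - 10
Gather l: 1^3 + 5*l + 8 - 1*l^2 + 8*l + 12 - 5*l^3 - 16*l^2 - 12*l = -5*l^3 - 17*l^2 + l + 21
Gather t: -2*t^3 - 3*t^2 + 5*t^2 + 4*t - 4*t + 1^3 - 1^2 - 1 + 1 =-2*t^3 + 2*t^2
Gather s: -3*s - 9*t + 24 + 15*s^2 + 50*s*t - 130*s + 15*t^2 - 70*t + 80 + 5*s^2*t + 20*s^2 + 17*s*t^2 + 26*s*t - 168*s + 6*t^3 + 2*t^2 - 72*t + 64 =s^2*(5*t + 35) + s*(17*t^2 + 76*t - 301) + 6*t^3 + 17*t^2 - 151*t + 168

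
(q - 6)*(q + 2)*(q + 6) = q^3 + 2*q^2 - 36*q - 72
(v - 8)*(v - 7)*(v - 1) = v^3 - 16*v^2 + 71*v - 56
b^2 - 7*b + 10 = (b - 5)*(b - 2)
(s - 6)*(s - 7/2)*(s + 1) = s^3 - 17*s^2/2 + 23*s/2 + 21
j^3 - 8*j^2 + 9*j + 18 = (j - 6)*(j - 3)*(j + 1)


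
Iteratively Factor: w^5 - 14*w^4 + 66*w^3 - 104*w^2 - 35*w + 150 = (w + 1)*(w^4 - 15*w^3 + 81*w^2 - 185*w + 150) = (w - 3)*(w + 1)*(w^3 - 12*w^2 + 45*w - 50) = (w - 5)*(w - 3)*(w + 1)*(w^2 - 7*w + 10) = (w - 5)*(w - 3)*(w - 2)*(w + 1)*(w - 5)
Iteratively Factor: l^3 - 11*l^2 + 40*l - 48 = (l - 4)*(l^2 - 7*l + 12) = (l - 4)*(l - 3)*(l - 4)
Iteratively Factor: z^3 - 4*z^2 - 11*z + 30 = (z + 3)*(z^2 - 7*z + 10) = (z - 5)*(z + 3)*(z - 2)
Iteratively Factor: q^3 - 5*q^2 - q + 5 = (q - 5)*(q^2 - 1) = (q - 5)*(q + 1)*(q - 1)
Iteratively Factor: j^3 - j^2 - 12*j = (j + 3)*(j^2 - 4*j) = (j - 4)*(j + 3)*(j)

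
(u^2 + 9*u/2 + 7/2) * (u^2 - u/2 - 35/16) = u^4 + 4*u^3 - 15*u^2/16 - 371*u/32 - 245/32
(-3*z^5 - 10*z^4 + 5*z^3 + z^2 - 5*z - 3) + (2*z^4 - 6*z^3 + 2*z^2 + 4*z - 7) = -3*z^5 - 8*z^4 - z^3 + 3*z^2 - z - 10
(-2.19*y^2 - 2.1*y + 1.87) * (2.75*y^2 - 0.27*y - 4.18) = -6.0225*y^4 - 5.1837*y^3 + 14.8637*y^2 + 8.2731*y - 7.8166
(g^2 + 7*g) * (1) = g^2 + 7*g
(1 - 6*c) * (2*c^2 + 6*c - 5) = -12*c^3 - 34*c^2 + 36*c - 5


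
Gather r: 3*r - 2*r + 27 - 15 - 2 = r + 10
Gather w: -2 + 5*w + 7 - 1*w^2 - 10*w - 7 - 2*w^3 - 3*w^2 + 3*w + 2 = -2*w^3 - 4*w^2 - 2*w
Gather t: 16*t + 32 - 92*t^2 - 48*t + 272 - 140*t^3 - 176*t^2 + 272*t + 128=-140*t^3 - 268*t^2 + 240*t + 432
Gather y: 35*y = 35*y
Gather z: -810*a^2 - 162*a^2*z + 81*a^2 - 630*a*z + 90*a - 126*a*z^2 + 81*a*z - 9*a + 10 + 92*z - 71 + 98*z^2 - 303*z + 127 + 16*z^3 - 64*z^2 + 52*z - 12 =-729*a^2 + 81*a + 16*z^3 + z^2*(34 - 126*a) + z*(-162*a^2 - 549*a - 159) + 54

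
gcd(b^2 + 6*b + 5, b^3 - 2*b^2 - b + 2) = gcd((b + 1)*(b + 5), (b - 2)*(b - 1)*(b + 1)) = b + 1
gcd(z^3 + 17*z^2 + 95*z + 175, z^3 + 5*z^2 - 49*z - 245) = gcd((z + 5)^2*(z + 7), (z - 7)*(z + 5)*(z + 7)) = z^2 + 12*z + 35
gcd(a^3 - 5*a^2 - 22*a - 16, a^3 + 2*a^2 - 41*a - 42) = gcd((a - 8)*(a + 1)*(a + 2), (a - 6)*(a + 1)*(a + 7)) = a + 1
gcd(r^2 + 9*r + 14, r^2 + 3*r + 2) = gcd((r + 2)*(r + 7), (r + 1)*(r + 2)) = r + 2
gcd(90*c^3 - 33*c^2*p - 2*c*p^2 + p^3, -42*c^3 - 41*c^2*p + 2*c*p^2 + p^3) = 1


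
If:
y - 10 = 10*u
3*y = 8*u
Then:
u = -15/11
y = -40/11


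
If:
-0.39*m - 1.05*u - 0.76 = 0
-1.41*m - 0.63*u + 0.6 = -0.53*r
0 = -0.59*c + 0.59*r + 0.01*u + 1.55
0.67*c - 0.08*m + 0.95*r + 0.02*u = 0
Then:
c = 1.56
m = 0.43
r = -1.05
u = -0.88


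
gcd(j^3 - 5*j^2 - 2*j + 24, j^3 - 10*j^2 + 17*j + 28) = j - 4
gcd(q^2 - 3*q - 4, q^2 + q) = q + 1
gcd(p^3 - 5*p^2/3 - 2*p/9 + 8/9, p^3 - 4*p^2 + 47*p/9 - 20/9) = p^2 - 7*p/3 + 4/3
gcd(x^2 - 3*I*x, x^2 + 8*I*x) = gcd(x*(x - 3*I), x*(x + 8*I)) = x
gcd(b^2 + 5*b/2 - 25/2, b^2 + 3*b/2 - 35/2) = b + 5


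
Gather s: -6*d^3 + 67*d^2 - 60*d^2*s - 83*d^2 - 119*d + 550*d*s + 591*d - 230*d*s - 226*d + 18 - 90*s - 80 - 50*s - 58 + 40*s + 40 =-6*d^3 - 16*d^2 + 246*d + s*(-60*d^2 + 320*d - 100) - 80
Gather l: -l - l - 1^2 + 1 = -2*l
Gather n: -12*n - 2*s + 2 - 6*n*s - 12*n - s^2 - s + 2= n*(-6*s - 24) - s^2 - 3*s + 4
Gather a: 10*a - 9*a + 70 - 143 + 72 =a - 1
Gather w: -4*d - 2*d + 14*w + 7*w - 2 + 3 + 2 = -6*d + 21*w + 3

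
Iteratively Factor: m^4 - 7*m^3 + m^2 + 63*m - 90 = (m - 5)*(m^3 - 2*m^2 - 9*m + 18) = (m - 5)*(m - 3)*(m^2 + m - 6) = (m - 5)*(m - 3)*(m - 2)*(m + 3)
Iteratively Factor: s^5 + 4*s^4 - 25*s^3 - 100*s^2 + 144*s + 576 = (s + 4)*(s^4 - 25*s^2 + 144) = (s - 3)*(s + 4)*(s^3 + 3*s^2 - 16*s - 48) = (s - 4)*(s - 3)*(s + 4)*(s^2 + 7*s + 12) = (s - 4)*(s - 3)*(s + 3)*(s + 4)*(s + 4)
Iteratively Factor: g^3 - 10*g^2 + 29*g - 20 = (g - 4)*(g^2 - 6*g + 5) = (g - 5)*(g - 4)*(g - 1)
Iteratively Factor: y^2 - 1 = (y - 1)*(y + 1)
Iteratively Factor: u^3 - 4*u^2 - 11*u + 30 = (u + 3)*(u^2 - 7*u + 10) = (u - 5)*(u + 3)*(u - 2)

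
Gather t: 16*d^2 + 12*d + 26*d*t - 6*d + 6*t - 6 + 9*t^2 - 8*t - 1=16*d^2 + 6*d + 9*t^2 + t*(26*d - 2) - 7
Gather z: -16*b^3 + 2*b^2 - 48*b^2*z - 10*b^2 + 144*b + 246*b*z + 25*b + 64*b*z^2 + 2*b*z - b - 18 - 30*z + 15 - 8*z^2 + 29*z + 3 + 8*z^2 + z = -16*b^3 - 8*b^2 + 64*b*z^2 + 168*b + z*(-48*b^2 + 248*b)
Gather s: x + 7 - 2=x + 5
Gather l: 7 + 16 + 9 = 32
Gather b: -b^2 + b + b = -b^2 + 2*b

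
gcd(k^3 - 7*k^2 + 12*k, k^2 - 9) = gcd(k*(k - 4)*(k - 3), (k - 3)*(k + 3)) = k - 3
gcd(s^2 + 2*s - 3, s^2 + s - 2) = s - 1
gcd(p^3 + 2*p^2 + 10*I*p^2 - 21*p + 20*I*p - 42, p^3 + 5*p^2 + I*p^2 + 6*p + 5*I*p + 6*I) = p + 2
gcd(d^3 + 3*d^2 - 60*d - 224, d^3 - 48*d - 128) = d^2 - 4*d - 32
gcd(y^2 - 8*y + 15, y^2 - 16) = 1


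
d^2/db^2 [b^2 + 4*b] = 2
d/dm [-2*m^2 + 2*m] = 2 - 4*m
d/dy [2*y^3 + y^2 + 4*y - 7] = 6*y^2 + 2*y + 4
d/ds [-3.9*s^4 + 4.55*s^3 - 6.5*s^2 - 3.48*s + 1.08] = -15.6*s^3 + 13.65*s^2 - 13.0*s - 3.48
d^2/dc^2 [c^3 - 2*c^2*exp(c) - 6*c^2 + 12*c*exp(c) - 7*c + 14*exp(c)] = -2*c^2*exp(c) + 4*c*exp(c) + 6*c + 34*exp(c) - 12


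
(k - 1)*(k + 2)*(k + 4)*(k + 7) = k^4 + 12*k^3 + 37*k^2 + 6*k - 56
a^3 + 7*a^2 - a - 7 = (a - 1)*(a + 1)*(a + 7)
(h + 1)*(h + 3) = h^2 + 4*h + 3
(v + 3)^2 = v^2 + 6*v + 9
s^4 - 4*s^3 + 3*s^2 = s^2*(s - 3)*(s - 1)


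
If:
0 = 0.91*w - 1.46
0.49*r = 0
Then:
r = 0.00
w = 1.60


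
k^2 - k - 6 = (k - 3)*(k + 2)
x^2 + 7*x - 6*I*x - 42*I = (x + 7)*(x - 6*I)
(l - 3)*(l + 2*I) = l^2 - 3*l + 2*I*l - 6*I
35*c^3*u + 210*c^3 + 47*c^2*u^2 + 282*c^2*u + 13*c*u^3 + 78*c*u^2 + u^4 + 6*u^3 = (c + u)*(5*c + u)*(7*c + u)*(u + 6)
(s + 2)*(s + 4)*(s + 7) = s^3 + 13*s^2 + 50*s + 56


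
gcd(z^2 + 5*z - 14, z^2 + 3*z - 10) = z - 2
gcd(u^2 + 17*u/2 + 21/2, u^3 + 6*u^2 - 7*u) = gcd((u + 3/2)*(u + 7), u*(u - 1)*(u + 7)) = u + 7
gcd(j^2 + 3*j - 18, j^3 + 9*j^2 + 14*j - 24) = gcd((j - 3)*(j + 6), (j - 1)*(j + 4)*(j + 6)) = j + 6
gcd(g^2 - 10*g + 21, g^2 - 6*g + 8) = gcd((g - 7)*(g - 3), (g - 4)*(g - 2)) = 1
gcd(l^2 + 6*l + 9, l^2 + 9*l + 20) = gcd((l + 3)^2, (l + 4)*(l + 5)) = 1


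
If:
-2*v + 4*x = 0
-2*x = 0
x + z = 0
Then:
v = 0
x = 0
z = 0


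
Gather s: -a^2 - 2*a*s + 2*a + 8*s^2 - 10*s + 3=-a^2 + 2*a + 8*s^2 + s*(-2*a - 10) + 3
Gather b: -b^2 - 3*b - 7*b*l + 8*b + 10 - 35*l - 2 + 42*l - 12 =-b^2 + b*(5 - 7*l) + 7*l - 4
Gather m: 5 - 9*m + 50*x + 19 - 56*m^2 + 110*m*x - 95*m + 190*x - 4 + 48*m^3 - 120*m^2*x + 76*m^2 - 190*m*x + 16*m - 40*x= 48*m^3 + m^2*(20 - 120*x) + m*(-80*x - 88) + 200*x + 20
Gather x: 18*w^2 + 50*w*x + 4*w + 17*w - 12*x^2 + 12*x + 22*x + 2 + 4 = 18*w^2 + 21*w - 12*x^2 + x*(50*w + 34) + 6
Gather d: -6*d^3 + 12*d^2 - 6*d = -6*d^3 + 12*d^2 - 6*d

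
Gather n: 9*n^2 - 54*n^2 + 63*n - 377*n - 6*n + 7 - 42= -45*n^2 - 320*n - 35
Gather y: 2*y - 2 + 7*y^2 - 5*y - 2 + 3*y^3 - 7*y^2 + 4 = 3*y^3 - 3*y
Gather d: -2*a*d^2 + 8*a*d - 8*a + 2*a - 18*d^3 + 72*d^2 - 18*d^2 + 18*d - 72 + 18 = -6*a - 18*d^3 + d^2*(54 - 2*a) + d*(8*a + 18) - 54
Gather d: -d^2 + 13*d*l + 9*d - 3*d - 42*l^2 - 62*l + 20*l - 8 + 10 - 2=-d^2 + d*(13*l + 6) - 42*l^2 - 42*l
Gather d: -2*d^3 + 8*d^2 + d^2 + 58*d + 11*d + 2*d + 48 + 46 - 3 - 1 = -2*d^3 + 9*d^2 + 71*d + 90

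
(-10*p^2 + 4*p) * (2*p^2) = -20*p^4 + 8*p^3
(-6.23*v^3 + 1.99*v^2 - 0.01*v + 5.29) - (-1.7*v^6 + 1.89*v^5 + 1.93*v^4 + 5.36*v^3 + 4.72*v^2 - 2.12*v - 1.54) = 1.7*v^6 - 1.89*v^5 - 1.93*v^4 - 11.59*v^3 - 2.73*v^2 + 2.11*v + 6.83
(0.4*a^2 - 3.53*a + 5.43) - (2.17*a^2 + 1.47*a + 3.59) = -1.77*a^2 - 5.0*a + 1.84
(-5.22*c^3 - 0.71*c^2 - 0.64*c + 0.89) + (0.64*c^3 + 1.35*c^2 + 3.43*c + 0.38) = -4.58*c^3 + 0.64*c^2 + 2.79*c + 1.27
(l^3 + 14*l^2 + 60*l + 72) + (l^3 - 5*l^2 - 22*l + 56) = 2*l^3 + 9*l^2 + 38*l + 128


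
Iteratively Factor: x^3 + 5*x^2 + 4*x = (x)*(x^2 + 5*x + 4) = x*(x + 4)*(x + 1)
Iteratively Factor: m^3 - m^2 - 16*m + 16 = (m - 1)*(m^2 - 16) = (m - 4)*(m - 1)*(m + 4)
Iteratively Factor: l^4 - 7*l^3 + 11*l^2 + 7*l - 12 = (l + 1)*(l^3 - 8*l^2 + 19*l - 12) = (l - 1)*(l + 1)*(l^2 - 7*l + 12) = (l - 4)*(l - 1)*(l + 1)*(l - 3)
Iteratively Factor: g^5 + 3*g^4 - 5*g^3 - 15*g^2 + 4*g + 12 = (g + 2)*(g^4 + g^3 - 7*g^2 - g + 6) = (g + 2)*(g + 3)*(g^3 - 2*g^2 - g + 2) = (g + 1)*(g + 2)*(g + 3)*(g^2 - 3*g + 2) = (g - 1)*(g + 1)*(g + 2)*(g + 3)*(g - 2)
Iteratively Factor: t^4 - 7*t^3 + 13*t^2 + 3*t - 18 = (t + 1)*(t^3 - 8*t^2 + 21*t - 18) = (t - 3)*(t + 1)*(t^2 - 5*t + 6) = (t - 3)*(t - 2)*(t + 1)*(t - 3)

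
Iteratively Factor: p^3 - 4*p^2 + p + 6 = (p + 1)*(p^2 - 5*p + 6) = (p - 2)*(p + 1)*(p - 3)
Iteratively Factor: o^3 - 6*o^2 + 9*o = (o - 3)*(o^2 - 3*o) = (o - 3)^2*(o)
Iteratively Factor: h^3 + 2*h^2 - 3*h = (h + 3)*(h^2 - h) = h*(h + 3)*(h - 1)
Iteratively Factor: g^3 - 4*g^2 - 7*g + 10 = (g - 1)*(g^2 - 3*g - 10) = (g - 5)*(g - 1)*(g + 2)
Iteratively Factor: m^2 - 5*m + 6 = (m - 3)*(m - 2)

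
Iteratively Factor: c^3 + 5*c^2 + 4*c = (c)*(c^2 + 5*c + 4) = c*(c + 4)*(c + 1)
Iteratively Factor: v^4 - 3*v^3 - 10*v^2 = (v)*(v^3 - 3*v^2 - 10*v) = v*(v + 2)*(v^2 - 5*v) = v*(v - 5)*(v + 2)*(v)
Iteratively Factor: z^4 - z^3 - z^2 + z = (z - 1)*(z^3 - z) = (z - 1)^2*(z^2 + z) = (z - 1)^2*(z + 1)*(z)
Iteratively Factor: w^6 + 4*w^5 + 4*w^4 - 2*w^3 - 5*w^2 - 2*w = (w - 1)*(w^5 + 5*w^4 + 9*w^3 + 7*w^2 + 2*w) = (w - 1)*(w + 1)*(w^4 + 4*w^3 + 5*w^2 + 2*w) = (w - 1)*(w + 1)^2*(w^3 + 3*w^2 + 2*w) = (w - 1)*(w + 1)^3*(w^2 + 2*w) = (w - 1)*(w + 1)^3*(w + 2)*(w)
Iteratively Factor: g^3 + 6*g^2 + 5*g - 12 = (g - 1)*(g^2 + 7*g + 12) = (g - 1)*(g + 4)*(g + 3)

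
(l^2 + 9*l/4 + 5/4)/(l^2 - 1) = (l + 5/4)/(l - 1)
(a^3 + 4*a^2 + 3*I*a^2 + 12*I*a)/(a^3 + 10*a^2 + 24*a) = (a + 3*I)/(a + 6)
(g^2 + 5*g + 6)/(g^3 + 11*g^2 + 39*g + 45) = (g + 2)/(g^2 + 8*g + 15)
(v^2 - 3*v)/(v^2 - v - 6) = v/(v + 2)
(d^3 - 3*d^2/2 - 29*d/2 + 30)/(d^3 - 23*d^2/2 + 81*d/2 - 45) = (d + 4)/(d - 6)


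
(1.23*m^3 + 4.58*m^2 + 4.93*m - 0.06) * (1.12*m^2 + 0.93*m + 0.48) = 1.3776*m^5 + 6.2735*m^4 + 10.3714*m^3 + 6.7161*m^2 + 2.3106*m - 0.0288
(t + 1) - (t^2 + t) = 1 - t^2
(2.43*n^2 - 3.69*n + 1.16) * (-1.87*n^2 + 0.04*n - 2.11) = -4.5441*n^4 + 6.9975*n^3 - 7.4441*n^2 + 7.8323*n - 2.4476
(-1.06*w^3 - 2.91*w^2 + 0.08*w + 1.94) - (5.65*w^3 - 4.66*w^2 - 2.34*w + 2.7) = -6.71*w^3 + 1.75*w^2 + 2.42*w - 0.76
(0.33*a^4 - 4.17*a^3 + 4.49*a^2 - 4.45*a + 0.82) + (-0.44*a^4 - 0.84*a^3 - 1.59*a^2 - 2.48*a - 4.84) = -0.11*a^4 - 5.01*a^3 + 2.9*a^2 - 6.93*a - 4.02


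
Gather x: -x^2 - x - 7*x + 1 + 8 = -x^2 - 8*x + 9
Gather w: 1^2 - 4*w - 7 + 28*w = 24*w - 6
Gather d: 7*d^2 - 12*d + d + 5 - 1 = 7*d^2 - 11*d + 4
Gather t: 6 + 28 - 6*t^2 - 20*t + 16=-6*t^2 - 20*t + 50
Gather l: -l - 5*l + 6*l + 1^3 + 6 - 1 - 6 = 0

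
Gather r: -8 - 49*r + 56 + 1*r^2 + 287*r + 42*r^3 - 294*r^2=42*r^3 - 293*r^2 + 238*r + 48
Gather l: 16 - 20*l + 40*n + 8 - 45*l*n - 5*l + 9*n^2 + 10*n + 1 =l*(-45*n - 25) + 9*n^2 + 50*n + 25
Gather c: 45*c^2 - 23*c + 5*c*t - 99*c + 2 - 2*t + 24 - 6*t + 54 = 45*c^2 + c*(5*t - 122) - 8*t + 80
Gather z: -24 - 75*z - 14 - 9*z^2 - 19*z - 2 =-9*z^2 - 94*z - 40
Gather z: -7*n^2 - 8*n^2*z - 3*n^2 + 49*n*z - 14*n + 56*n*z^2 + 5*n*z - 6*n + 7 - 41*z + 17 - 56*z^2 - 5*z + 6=-10*n^2 - 20*n + z^2*(56*n - 56) + z*(-8*n^2 + 54*n - 46) + 30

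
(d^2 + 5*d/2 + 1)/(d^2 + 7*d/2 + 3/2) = (d + 2)/(d + 3)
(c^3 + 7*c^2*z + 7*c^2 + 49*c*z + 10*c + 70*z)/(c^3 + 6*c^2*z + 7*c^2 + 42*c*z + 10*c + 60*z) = (c + 7*z)/(c + 6*z)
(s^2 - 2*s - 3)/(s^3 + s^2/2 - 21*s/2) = 2*(s + 1)/(s*(2*s + 7))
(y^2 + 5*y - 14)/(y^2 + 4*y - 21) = (y - 2)/(y - 3)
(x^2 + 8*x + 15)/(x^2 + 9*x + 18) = (x + 5)/(x + 6)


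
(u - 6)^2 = u^2 - 12*u + 36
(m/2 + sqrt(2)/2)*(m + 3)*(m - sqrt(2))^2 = m^4/2 - sqrt(2)*m^3/2 + 3*m^3/2 - 3*sqrt(2)*m^2/2 - m^2 - 3*m + sqrt(2)*m + 3*sqrt(2)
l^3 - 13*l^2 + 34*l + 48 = (l - 8)*(l - 6)*(l + 1)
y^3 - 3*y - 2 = (y - 2)*(y + 1)^2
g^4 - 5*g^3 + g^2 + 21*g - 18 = (g - 3)^2*(g - 1)*(g + 2)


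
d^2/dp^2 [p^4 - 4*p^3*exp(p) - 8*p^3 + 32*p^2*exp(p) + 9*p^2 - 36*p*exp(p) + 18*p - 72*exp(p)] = -4*p^3*exp(p) + 8*p^2*exp(p) + 12*p^2 + 68*p*exp(p) - 48*p - 80*exp(p) + 18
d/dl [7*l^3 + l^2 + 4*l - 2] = 21*l^2 + 2*l + 4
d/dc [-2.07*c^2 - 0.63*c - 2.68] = -4.14*c - 0.63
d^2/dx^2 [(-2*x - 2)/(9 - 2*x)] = 88/(2*x - 9)^3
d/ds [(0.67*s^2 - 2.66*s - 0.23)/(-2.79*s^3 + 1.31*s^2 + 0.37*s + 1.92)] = (1.8693*s^4 - 14.8428*s^3 + 1.8074*s^2 + 3.1754*s - 5.0221)/(7.7841*s^6 - 7.3098*s^5 - 0.3485*s^4 - 9.7442*s^3 + 5.1673*s^2 + 1.4208*s + 3.6864)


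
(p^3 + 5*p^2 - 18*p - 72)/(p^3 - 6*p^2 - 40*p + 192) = (p + 3)/(p - 8)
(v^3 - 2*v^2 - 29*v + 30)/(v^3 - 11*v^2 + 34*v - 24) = (v + 5)/(v - 4)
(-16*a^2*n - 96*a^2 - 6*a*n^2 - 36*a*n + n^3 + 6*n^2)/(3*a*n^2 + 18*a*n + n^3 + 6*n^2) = (-16*a^2 - 6*a*n + n^2)/(n*(3*a + n))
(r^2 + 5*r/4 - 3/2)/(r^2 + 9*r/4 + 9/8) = 2*(4*r^2 + 5*r - 6)/(8*r^2 + 18*r + 9)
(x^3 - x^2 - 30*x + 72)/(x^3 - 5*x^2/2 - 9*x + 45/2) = 2*(x^2 + 2*x - 24)/(2*x^2 + x - 15)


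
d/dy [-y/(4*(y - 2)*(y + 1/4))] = 2*(2*y^2 + 1)/(16*y^4 - 56*y^3 + 33*y^2 + 28*y + 4)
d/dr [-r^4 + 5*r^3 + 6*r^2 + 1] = r*(-4*r^2 + 15*r + 12)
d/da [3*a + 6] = 3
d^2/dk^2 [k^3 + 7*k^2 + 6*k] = 6*k + 14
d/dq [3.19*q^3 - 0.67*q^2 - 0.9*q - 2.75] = 9.57*q^2 - 1.34*q - 0.9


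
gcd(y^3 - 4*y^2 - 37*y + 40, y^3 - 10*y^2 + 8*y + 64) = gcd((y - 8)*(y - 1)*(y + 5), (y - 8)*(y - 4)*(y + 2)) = y - 8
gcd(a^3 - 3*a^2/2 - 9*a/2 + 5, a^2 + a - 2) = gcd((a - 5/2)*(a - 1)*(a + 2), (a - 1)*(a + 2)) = a^2 + a - 2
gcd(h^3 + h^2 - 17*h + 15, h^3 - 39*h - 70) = h + 5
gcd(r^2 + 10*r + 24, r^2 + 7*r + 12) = r + 4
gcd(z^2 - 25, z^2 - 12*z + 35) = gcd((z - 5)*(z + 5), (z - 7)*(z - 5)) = z - 5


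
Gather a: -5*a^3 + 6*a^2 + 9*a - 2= -5*a^3 + 6*a^2 + 9*a - 2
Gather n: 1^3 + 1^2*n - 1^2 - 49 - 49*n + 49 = -48*n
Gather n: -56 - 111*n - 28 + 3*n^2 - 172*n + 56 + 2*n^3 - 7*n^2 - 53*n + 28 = 2*n^3 - 4*n^2 - 336*n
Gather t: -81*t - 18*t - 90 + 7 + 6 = -99*t - 77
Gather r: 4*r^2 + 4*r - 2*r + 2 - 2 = 4*r^2 + 2*r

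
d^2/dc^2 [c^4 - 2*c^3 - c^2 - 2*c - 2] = 12*c^2 - 12*c - 2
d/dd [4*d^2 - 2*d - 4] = 8*d - 2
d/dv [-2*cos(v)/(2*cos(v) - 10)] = -5*sin(v)/(cos(v) - 5)^2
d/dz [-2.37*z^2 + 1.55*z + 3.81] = 1.55 - 4.74*z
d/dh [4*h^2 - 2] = 8*h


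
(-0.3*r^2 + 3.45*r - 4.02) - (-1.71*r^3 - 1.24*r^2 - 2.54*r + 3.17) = 1.71*r^3 + 0.94*r^2 + 5.99*r - 7.19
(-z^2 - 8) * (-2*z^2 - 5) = 2*z^4 + 21*z^2 + 40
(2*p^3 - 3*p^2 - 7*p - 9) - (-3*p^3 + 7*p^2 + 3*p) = 5*p^3 - 10*p^2 - 10*p - 9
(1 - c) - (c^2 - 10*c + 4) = -c^2 + 9*c - 3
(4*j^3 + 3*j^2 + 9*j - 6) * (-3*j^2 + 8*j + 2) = -12*j^5 + 23*j^4 + 5*j^3 + 96*j^2 - 30*j - 12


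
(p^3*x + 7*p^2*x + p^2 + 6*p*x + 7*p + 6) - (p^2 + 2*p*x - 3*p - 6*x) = p^3*x + 7*p^2*x + 4*p*x + 10*p + 6*x + 6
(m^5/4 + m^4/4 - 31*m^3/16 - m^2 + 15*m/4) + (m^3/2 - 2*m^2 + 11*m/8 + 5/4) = m^5/4 + m^4/4 - 23*m^3/16 - 3*m^2 + 41*m/8 + 5/4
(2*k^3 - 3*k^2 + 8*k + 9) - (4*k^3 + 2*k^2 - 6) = -2*k^3 - 5*k^2 + 8*k + 15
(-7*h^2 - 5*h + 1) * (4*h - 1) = -28*h^3 - 13*h^2 + 9*h - 1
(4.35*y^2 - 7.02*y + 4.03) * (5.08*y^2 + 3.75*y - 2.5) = 22.098*y^4 - 19.3491*y^3 - 16.7276*y^2 + 32.6625*y - 10.075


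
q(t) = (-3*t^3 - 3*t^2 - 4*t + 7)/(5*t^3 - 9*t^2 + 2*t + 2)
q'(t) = (-15*t^2 + 18*t - 2)*(-3*t^3 - 3*t^2 - 4*t + 7)/(5*t^3 - 9*t^2 + 2*t + 2)^2 + (-9*t^2 - 6*t - 4)/(5*t^3 - 9*t^2 + 2*t + 2) = (42*t^4 + 28*t^3 - 165*t^2 + 114*t - 22)/(25*t^6 - 90*t^5 + 101*t^4 - 16*t^3 - 32*t^2 + 8*t + 4)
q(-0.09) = 4.21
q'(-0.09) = -11.06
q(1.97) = -3.84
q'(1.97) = 4.79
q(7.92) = -0.88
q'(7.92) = 0.05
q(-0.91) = -0.94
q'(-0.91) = -2.09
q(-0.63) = -2.22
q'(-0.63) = -9.58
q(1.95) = -3.94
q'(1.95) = 5.06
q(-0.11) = 4.45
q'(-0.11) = -13.20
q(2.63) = -2.19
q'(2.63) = 1.28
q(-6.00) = -0.40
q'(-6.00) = 0.02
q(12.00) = -0.77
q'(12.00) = 0.02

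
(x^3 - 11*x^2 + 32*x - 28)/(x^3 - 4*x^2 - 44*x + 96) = (x^2 - 9*x + 14)/(x^2 - 2*x - 48)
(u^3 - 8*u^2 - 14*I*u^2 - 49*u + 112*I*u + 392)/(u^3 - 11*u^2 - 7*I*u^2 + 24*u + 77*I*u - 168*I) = (u - 7*I)/(u - 3)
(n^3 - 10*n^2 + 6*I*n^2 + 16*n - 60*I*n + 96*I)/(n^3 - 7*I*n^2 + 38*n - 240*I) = (n^2 - 10*n + 16)/(n^2 - 13*I*n - 40)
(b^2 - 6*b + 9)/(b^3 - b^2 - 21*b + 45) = 1/(b + 5)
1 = 1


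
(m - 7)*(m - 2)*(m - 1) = m^3 - 10*m^2 + 23*m - 14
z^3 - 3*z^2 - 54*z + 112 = (z - 8)*(z - 2)*(z + 7)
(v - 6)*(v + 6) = v^2 - 36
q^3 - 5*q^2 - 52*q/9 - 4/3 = (q - 6)*(q + 1/3)*(q + 2/3)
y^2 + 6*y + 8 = (y + 2)*(y + 4)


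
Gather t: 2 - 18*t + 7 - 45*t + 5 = 14 - 63*t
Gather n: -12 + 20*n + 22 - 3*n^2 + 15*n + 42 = -3*n^2 + 35*n + 52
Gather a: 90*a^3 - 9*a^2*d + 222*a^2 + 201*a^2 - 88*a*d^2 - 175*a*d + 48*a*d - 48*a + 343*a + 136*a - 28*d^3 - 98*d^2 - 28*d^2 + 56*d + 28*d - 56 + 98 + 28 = 90*a^3 + a^2*(423 - 9*d) + a*(-88*d^2 - 127*d + 431) - 28*d^3 - 126*d^2 + 84*d + 70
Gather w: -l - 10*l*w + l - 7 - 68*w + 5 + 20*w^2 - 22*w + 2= 20*w^2 + w*(-10*l - 90)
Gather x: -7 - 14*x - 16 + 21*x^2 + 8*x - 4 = 21*x^2 - 6*x - 27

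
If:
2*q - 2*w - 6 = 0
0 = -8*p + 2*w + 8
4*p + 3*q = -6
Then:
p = -3/16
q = -7/4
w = -19/4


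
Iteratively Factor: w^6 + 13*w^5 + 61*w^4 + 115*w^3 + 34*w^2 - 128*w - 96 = (w + 2)*(w^5 + 11*w^4 + 39*w^3 + 37*w^2 - 40*w - 48) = (w + 1)*(w + 2)*(w^4 + 10*w^3 + 29*w^2 + 8*w - 48) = (w + 1)*(w + 2)*(w + 4)*(w^3 + 6*w^2 + 5*w - 12) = (w + 1)*(w + 2)*(w + 3)*(w + 4)*(w^2 + 3*w - 4) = (w + 1)*(w + 2)*(w + 3)*(w + 4)^2*(w - 1)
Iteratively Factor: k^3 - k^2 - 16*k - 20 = (k - 5)*(k^2 + 4*k + 4) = (k - 5)*(k + 2)*(k + 2)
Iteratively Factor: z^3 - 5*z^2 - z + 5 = (z + 1)*(z^2 - 6*z + 5) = (z - 5)*(z + 1)*(z - 1)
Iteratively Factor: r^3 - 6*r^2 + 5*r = (r)*(r^2 - 6*r + 5) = r*(r - 1)*(r - 5)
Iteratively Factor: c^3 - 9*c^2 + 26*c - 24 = (c - 3)*(c^2 - 6*c + 8) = (c - 4)*(c - 3)*(c - 2)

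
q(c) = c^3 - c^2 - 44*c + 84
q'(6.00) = 52.00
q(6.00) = 0.00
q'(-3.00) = -11.00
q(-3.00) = 180.00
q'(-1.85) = -30.03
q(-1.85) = 155.65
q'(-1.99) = -28.14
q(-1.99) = 159.72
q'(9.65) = 216.07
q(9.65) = 464.91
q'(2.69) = -27.67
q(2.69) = -22.13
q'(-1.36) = -35.73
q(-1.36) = 139.47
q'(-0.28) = -43.20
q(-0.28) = 96.22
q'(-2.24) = -24.47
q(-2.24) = 166.30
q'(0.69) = -43.95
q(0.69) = 53.49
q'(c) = 3*c^2 - 2*c - 44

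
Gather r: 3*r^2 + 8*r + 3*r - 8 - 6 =3*r^2 + 11*r - 14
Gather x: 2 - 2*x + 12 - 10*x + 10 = 24 - 12*x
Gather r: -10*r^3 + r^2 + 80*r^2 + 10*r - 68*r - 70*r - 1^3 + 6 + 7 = -10*r^3 + 81*r^2 - 128*r + 12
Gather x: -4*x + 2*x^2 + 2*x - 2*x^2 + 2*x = 0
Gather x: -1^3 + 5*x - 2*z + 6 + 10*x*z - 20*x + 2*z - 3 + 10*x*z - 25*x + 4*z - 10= x*(20*z - 40) + 4*z - 8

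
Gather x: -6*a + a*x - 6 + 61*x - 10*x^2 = -6*a - 10*x^2 + x*(a + 61) - 6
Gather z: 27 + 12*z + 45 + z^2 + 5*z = z^2 + 17*z + 72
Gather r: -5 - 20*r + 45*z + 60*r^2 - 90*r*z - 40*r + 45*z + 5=60*r^2 + r*(-90*z - 60) + 90*z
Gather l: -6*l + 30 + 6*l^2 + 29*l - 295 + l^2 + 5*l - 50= 7*l^2 + 28*l - 315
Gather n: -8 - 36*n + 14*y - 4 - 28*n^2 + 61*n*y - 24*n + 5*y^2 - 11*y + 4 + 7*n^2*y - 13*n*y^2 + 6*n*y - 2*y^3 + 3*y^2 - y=n^2*(7*y - 28) + n*(-13*y^2 + 67*y - 60) - 2*y^3 + 8*y^2 + 2*y - 8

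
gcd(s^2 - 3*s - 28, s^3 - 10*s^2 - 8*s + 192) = s + 4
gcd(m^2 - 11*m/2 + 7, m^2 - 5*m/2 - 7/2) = m - 7/2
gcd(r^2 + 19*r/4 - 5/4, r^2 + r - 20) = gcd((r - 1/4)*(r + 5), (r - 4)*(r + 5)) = r + 5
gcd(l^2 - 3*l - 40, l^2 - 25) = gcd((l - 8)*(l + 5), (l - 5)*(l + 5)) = l + 5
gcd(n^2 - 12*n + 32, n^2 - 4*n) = n - 4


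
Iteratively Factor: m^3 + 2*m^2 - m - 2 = (m + 1)*(m^2 + m - 2) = (m - 1)*(m + 1)*(m + 2)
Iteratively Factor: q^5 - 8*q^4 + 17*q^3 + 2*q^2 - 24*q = (q - 3)*(q^4 - 5*q^3 + 2*q^2 + 8*q) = (q - 4)*(q - 3)*(q^3 - q^2 - 2*q) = q*(q - 4)*(q - 3)*(q^2 - q - 2) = q*(q - 4)*(q - 3)*(q + 1)*(q - 2)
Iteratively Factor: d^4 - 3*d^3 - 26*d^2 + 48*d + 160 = (d + 4)*(d^3 - 7*d^2 + 2*d + 40) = (d - 5)*(d + 4)*(d^2 - 2*d - 8) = (d - 5)*(d - 4)*(d + 4)*(d + 2)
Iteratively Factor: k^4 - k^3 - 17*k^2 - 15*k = (k - 5)*(k^3 + 4*k^2 + 3*k) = (k - 5)*(k + 3)*(k^2 + k) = k*(k - 5)*(k + 3)*(k + 1)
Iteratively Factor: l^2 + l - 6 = (l + 3)*(l - 2)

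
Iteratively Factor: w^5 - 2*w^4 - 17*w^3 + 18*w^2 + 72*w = (w + 3)*(w^4 - 5*w^3 - 2*w^2 + 24*w) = (w + 2)*(w + 3)*(w^3 - 7*w^2 + 12*w) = (w - 4)*(w + 2)*(w + 3)*(w^2 - 3*w) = (w - 4)*(w - 3)*(w + 2)*(w + 3)*(w)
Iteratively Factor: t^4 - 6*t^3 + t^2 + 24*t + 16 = (t - 4)*(t^3 - 2*t^2 - 7*t - 4) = (t - 4)^2*(t^2 + 2*t + 1) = (t - 4)^2*(t + 1)*(t + 1)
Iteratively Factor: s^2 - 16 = (s - 4)*(s + 4)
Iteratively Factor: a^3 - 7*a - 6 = (a + 1)*(a^2 - a - 6) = (a - 3)*(a + 1)*(a + 2)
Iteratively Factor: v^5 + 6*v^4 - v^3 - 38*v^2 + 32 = (v + 1)*(v^4 + 5*v^3 - 6*v^2 - 32*v + 32) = (v + 1)*(v + 4)*(v^3 + v^2 - 10*v + 8) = (v + 1)*(v + 4)^2*(v^2 - 3*v + 2) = (v - 1)*(v + 1)*(v + 4)^2*(v - 2)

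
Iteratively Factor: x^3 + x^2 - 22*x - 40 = (x + 2)*(x^2 - x - 20) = (x - 5)*(x + 2)*(x + 4)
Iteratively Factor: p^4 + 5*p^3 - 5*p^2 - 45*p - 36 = (p + 4)*(p^3 + p^2 - 9*p - 9) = (p + 1)*(p + 4)*(p^2 - 9) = (p - 3)*(p + 1)*(p + 4)*(p + 3)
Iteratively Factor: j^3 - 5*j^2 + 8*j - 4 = (j - 2)*(j^2 - 3*j + 2) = (j - 2)*(j - 1)*(j - 2)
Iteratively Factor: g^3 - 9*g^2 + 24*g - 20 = (g - 2)*(g^2 - 7*g + 10) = (g - 5)*(g - 2)*(g - 2)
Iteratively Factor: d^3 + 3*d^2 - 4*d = (d)*(d^2 + 3*d - 4) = d*(d - 1)*(d + 4)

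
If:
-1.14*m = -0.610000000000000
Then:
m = 0.54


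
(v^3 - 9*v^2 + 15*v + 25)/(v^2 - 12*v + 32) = (v^3 - 9*v^2 + 15*v + 25)/(v^2 - 12*v + 32)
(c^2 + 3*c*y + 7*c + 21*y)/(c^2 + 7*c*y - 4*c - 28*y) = (c^2 + 3*c*y + 7*c + 21*y)/(c^2 + 7*c*y - 4*c - 28*y)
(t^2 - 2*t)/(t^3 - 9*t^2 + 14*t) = 1/(t - 7)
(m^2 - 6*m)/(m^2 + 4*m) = (m - 6)/(m + 4)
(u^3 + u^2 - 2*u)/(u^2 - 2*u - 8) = u*(u - 1)/(u - 4)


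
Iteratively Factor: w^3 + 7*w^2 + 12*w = (w + 4)*(w^2 + 3*w) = (w + 3)*(w + 4)*(w)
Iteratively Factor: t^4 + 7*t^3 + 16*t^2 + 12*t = (t + 3)*(t^3 + 4*t^2 + 4*t) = t*(t + 3)*(t^2 + 4*t + 4) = t*(t + 2)*(t + 3)*(t + 2)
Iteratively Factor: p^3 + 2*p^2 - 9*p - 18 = (p - 3)*(p^2 + 5*p + 6) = (p - 3)*(p + 2)*(p + 3)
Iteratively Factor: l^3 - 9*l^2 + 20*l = (l)*(l^2 - 9*l + 20) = l*(l - 4)*(l - 5)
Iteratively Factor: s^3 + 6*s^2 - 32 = (s - 2)*(s^2 + 8*s + 16) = (s - 2)*(s + 4)*(s + 4)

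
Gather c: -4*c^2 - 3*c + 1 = -4*c^2 - 3*c + 1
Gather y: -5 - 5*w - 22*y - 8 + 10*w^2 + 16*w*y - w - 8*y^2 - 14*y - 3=10*w^2 - 6*w - 8*y^2 + y*(16*w - 36) - 16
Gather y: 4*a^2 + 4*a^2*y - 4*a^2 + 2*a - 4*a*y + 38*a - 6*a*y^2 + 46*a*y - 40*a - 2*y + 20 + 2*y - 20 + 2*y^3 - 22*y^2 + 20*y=2*y^3 + y^2*(-6*a - 22) + y*(4*a^2 + 42*a + 20)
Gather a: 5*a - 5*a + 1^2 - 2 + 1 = 0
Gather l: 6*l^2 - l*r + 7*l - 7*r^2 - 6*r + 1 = 6*l^2 + l*(7 - r) - 7*r^2 - 6*r + 1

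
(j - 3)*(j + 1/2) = j^2 - 5*j/2 - 3/2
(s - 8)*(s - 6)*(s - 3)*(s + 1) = s^4 - 16*s^3 + 73*s^2 - 54*s - 144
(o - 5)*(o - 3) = o^2 - 8*o + 15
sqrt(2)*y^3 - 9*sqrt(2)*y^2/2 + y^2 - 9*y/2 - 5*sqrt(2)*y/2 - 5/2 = (y - 5)*(y + sqrt(2)/2)*(sqrt(2)*y + sqrt(2)/2)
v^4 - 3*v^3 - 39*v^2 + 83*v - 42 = (v - 7)*(v - 1)^2*(v + 6)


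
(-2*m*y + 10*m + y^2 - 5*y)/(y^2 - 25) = (-2*m + y)/(y + 5)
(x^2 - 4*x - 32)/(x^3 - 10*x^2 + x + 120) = (x + 4)/(x^2 - 2*x - 15)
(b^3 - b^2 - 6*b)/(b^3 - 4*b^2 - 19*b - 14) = b*(b - 3)/(b^2 - 6*b - 7)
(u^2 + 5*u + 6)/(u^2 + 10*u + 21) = (u + 2)/(u + 7)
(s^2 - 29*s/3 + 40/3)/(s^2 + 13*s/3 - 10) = (s - 8)/(s + 6)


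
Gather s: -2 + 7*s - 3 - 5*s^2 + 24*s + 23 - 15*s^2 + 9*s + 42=-20*s^2 + 40*s + 60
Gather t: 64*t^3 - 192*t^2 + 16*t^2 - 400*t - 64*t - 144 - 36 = 64*t^3 - 176*t^2 - 464*t - 180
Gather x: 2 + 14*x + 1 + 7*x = 21*x + 3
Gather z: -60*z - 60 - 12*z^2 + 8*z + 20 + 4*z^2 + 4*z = -8*z^2 - 48*z - 40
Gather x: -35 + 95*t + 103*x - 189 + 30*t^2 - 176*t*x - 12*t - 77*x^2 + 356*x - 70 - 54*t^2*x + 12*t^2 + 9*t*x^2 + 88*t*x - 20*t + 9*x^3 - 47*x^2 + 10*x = 42*t^2 + 63*t + 9*x^3 + x^2*(9*t - 124) + x*(-54*t^2 - 88*t + 469) - 294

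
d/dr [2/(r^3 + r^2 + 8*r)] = 2*(-3*r^2 - 2*r - 8)/(r^2*(r^2 + r + 8)^2)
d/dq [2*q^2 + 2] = 4*q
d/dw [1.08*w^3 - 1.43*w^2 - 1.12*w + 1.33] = 3.24*w^2 - 2.86*w - 1.12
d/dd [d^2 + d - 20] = 2*d + 1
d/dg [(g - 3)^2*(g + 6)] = 3*g^2 - 27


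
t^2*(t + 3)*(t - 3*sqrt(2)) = t^4 - 3*sqrt(2)*t^3 + 3*t^3 - 9*sqrt(2)*t^2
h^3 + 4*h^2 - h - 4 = (h - 1)*(h + 1)*(h + 4)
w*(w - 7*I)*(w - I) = w^3 - 8*I*w^2 - 7*w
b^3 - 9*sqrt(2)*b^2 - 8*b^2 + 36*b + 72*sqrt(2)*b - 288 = (b - 8)*(b - 6*sqrt(2))*(b - 3*sqrt(2))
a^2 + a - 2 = (a - 1)*(a + 2)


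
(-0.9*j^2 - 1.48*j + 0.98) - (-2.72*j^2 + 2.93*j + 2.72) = 1.82*j^2 - 4.41*j - 1.74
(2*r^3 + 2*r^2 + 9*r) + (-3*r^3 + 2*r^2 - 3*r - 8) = -r^3 + 4*r^2 + 6*r - 8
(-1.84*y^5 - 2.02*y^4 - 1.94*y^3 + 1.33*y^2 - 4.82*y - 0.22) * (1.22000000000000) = -2.2448*y^5 - 2.4644*y^4 - 2.3668*y^3 + 1.6226*y^2 - 5.8804*y - 0.2684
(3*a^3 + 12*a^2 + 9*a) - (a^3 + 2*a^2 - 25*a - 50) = 2*a^3 + 10*a^2 + 34*a + 50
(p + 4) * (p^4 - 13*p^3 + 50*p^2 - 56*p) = p^5 - 9*p^4 - 2*p^3 + 144*p^2 - 224*p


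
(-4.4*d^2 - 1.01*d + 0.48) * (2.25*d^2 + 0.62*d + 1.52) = -9.9*d^4 - 5.0005*d^3 - 6.2342*d^2 - 1.2376*d + 0.7296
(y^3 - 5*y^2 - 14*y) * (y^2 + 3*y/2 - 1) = y^5 - 7*y^4/2 - 45*y^3/2 - 16*y^2 + 14*y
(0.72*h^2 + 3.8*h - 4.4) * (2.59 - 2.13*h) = -1.5336*h^3 - 6.2292*h^2 + 19.214*h - 11.396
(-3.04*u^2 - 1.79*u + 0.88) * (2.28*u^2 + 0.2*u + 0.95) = -6.9312*u^4 - 4.6892*u^3 - 1.2396*u^2 - 1.5245*u + 0.836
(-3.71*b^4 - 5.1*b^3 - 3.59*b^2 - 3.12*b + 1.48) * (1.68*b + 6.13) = -6.2328*b^5 - 31.3103*b^4 - 37.2942*b^3 - 27.2483*b^2 - 16.6392*b + 9.0724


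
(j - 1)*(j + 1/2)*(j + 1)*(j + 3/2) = j^4 + 2*j^3 - j^2/4 - 2*j - 3/4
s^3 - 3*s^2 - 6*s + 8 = (s - 4)*(s - 1)*(s + 2)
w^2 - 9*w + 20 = (w - 5)*(w - 4)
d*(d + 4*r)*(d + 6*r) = d^3 + 10*d^2*r + 24*d*r^2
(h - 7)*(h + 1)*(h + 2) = h^3 - 4*h^2 - 19*h - 14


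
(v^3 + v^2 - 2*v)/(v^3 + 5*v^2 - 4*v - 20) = v*(v - 1)/(v^2 + 3*v - 10)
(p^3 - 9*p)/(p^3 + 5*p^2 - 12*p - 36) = p*(p + 3)/(p^2 + 8*p + 12)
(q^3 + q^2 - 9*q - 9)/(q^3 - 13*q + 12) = (q^2 + 4*q + 3)/(q^2 + 3*q - 4)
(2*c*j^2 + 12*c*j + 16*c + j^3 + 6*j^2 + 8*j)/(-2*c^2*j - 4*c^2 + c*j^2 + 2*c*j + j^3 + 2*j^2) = (-j - 4)/(c - j)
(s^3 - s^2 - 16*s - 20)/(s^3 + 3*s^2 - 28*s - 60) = (s + 2)/(s + 6)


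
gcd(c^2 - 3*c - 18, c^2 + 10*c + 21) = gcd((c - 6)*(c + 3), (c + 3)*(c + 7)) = c + 3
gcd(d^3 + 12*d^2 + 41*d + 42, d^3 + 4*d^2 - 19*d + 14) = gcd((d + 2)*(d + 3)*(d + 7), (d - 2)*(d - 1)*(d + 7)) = d + 7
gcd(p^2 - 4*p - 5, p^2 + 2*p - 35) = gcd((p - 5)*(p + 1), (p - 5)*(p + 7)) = p - 5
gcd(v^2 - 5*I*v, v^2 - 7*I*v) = v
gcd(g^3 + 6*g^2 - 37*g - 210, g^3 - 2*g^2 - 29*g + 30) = g^2 - g - 30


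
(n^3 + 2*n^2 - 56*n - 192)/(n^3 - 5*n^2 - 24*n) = (n^2 + 10*n + 24)/(n*(n + 3))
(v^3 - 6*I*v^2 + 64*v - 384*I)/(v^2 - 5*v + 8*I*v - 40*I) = (v^2 - 14*I*v - 48)/(v - 5)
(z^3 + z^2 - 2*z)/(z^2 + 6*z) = (z^2 + z - 2)/(z + 6)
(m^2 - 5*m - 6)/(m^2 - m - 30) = (m + 1)/(m + 5)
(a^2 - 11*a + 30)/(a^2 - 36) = (a - 5)/(a + 6)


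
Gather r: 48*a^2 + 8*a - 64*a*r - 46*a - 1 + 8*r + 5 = 48*a^2 - 38*a + r*(8 - 64*a) + 4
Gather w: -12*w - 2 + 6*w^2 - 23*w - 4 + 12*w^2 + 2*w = 18*w^2 - 33*w - 6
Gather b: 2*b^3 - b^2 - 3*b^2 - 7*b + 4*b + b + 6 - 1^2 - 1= 2*b^3 - 4*b^2 - 2*b + 4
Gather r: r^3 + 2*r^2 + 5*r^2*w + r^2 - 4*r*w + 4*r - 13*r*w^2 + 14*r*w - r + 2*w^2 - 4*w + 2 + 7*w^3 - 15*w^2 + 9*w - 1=r^3 + r^2*(5*w + 3) + r*(-13*w^2 + 10*w + 3) + 7*w^3 - 13*w^2 + 5*w + 1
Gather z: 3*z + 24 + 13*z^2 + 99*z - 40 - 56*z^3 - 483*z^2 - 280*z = -56*z^3 - 470*z^2 - 178*z - 16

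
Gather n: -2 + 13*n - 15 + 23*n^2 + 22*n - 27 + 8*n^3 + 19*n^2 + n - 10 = 8*n^3 + 42*n^2 + 36*n - 54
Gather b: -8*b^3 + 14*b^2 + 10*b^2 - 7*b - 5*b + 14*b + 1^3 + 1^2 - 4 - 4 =-8*b^3 + 24*b^2 + 2*b - 6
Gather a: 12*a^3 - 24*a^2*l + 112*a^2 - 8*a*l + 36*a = 12*a^3 + a^2*(112 - 24*l) + a*(36 - 8*l)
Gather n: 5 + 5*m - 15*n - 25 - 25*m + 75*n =-20*m + 60*n - 20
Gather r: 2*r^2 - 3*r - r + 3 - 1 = 2*r^2 - 4*r + 2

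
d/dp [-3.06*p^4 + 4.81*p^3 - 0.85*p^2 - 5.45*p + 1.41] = -12.24*p^3 + 14.43*p^2 - 1.7*p - 5.45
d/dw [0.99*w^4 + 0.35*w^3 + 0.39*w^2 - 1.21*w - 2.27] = 3.96*w^3 + 1.05*w^2 + 0.78*w - 1.21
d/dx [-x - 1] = -1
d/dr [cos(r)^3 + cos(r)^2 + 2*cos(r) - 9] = (3*sin(r)^2 - 2*cos(r) - 5)*sin(r)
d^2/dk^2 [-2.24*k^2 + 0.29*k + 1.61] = -4.48000000000000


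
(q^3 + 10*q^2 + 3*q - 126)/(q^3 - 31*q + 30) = (q^2 + 4*q - 21)/(q^2 - 6*q + 5)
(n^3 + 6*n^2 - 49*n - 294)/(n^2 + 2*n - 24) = (n^2 - 49)/(n - 4)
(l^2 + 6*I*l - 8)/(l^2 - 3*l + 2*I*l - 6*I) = (l + 4*I)/(l - 3)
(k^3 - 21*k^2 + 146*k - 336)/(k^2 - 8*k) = k - 13 + 42/k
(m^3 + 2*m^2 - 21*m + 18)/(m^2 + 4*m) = (m^3 + 2*m^2 - 21*m + 18)/(m*(m + 4))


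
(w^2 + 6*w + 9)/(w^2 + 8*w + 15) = (w + 3)/(w + 5)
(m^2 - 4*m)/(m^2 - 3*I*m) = (m - 4)/(m - 3*I)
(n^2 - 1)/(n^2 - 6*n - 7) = (n - 1)/(n - 7)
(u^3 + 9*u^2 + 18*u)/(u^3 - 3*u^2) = (u^2 + 9*u + 18)/(u*(u - 3))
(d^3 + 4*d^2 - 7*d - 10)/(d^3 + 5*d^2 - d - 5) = (d - 2)/(d - 1)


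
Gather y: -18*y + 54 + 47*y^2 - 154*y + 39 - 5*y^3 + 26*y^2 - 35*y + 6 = -5*y^3 + 73*y^2 - 207*y + 99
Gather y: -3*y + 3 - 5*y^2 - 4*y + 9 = -5*y^2 - 7*y + 12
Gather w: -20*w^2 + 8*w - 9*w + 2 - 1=-20*w^2 - w + 1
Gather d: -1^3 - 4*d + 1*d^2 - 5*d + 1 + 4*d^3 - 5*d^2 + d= 4*d^3 - 4*d^2 - 8*d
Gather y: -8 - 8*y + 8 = -8*y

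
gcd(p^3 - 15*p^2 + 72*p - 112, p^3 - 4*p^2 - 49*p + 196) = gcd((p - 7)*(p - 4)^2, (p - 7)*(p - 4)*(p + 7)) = p^2 - 11*p + 28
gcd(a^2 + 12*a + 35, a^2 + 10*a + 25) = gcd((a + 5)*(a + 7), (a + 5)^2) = a + 5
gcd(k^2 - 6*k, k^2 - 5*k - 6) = k - 6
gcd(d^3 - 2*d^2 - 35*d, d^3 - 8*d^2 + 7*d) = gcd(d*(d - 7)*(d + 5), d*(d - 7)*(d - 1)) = d^2 - 7*d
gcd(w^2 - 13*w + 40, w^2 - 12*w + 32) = w - 8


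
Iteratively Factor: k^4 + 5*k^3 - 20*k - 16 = (k - 2)*(k^3 + 7*k^2 + 14*k + 8) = (k - 2)*(k + 4)*(k^2 + 3*k + 2) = (k - 2)*(k + 1)*(k + 4)*(k + 2)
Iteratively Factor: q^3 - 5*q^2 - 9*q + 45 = (q + 3)*(q^2 - 8*q + 15) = (q - 3)*(q + 3)*(q - 5)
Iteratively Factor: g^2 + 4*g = (g + 4)*(g)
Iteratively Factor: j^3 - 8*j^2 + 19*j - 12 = (j - 1)*(j^2 - 7*j + 12) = (j - 4)*(j - 1)*(j - 3)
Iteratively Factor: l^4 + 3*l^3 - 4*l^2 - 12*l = (l)*(l^3 + 3*l^2 - 4*l - 12) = l*(l + 3)*(l^2 - 4) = l*(l + 2)*(l + 3)*(l - 2)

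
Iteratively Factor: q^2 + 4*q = (q)*(q + 4)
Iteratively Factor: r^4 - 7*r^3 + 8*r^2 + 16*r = (r - 4)*(r^3 - 3*r^2 - 4*r) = r*(r - 4)*(r^2 - 3*r - 4) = r*(r - 4)^2*(r + 1)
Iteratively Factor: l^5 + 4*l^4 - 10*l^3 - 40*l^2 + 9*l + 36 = (l + 1)*(l^4 + 3*l^3 - 13*l^2 - 27*l + 36) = (l - 3)*(l + 1)*(l^3 + 6*l^2 + 5*l - 12) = (l - 3)*(l - 1)*(l + 1)*(l^2 + 7*l + 12) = (l - 3)*(l - 1)*(l + 1)*(l + 4)*(l + 3)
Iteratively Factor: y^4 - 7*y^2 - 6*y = (y)*(y^3 - 7*y - 6) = y*(y + 1)*(y^2 - y - 6) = y*(y - 3)*(y + 1)*(y + 2)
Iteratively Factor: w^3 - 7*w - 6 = (w + 1)*(w^2 - w - 6) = (w + 1)*(w + 2)*(w - 3)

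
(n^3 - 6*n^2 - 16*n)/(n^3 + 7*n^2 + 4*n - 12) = n*(n - 8)/(n^2 + 5*n - 6)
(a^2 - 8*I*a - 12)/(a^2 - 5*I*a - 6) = (a - 6*I)/(a - 3*I)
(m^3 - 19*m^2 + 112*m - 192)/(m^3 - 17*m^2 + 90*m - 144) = (m - 8)/(m - 6)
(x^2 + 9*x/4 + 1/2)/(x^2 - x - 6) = (x + 1/4)/(x - 3)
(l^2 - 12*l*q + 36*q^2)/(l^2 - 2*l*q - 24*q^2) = (l - 6*q)/(l + 4*q)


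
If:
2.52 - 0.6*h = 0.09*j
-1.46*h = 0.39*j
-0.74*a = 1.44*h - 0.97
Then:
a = -17.33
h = 9.58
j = -35.86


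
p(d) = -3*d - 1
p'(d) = -3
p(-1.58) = 3.74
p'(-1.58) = -3.00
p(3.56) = -11.68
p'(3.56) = -3.00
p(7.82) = -24.46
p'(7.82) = -3.00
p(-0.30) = -0.10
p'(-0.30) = -3.00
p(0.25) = -1.75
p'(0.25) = -3.00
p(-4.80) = 13.40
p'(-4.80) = -3.00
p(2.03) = -7.09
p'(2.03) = -3.00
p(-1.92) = 4.76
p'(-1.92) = -3.00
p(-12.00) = 35.00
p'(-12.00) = -3.00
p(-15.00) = 44.00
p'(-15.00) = -3.00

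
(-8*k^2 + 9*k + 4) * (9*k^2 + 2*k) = -72*k^4 + 65*k^3 + 54*k^2 + 8*k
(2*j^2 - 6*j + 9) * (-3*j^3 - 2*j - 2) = -6*j^5 + 18*j^4 - 31*j^3 + 8*j^2 - 6*j - 18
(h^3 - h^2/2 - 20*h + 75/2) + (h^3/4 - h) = 5*h^3/4 - h^2/2 - 21*h + 75/2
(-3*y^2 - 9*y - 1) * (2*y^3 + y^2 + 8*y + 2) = -6*y^5 - 21*y^4 - 35*y^3 - 79*y^2 - 26*y - 2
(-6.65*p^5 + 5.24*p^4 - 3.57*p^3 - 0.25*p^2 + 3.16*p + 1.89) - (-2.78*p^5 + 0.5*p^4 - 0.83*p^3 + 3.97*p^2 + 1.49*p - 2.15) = -3.87*p^5 + 4.74*p^4 - 2.74*p^3 - 4.22*p^2 + 1.67*p + 4.04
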